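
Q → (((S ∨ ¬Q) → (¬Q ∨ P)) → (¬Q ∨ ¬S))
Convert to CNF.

Q → (((S ∨ ¬Q) → (¬Q ∨ P)) → (¬Q ∨ ¬S))
≡ ¬Q ∨ (((S ∨ ¬Q) → (¬Q ∨ P)) → (¬Q ∨ ¬S))   [eliminate →]
≡ ¬Q ∨ ¬((S ∨ ¬Q) → (¬Q ∨ P)) ∨ ¬Q ∨ ¬S   [eliminate →]
≡ ¬Q ∨ ¬(¬(S ∨ ¬Q) ∨ ¬Q ∨ P) ∨ ¬Q ∨ ¬S   [eliminate →]
≡ ¬Q ∨ (¬¬(S ∨ ¬Q) ∧ ¬¬Q ∧ ¬P) ∨ ¬Q ∨ ¬S   [De Morgan]
≡ ¬Q ∨ ((S ∨ ¬Q) ∧ ¬¬Q ∧ ¬P) ∨ ¬Q ∨ ¬S   [double negation]
≡ ¬Q ∨ ((S ∨ ¬Q) ∧ Q ∧ ¬P) ∨ ¬Q ∨ ¬S   [double negation]
≡ (¬Q ∨ S ∨ ¬Q ∨ ¬Q ∨ ¬S) ∧ (¬Q ∨ Q ∨ ¬Q ∨ ¬S) ∧ (¬Q ∨ ¬P ∨ ¬Q ∨ ¬S)   [distribute ∨ over ∧]
≡ ¬Q ∨ ¬P ∨ ¬S   [simplify]

¬Q ∨ ¬P ∨ ¬S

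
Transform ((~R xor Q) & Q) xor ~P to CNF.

((~R xor Q) & Q) xor ~P
≡ (((~R xor Q) & Q) | ~P) & ~((~R xor Q) & Q & ~P)   — expand xor
≡ (((~R | Q) & ~(~R & Q) & Q) | ~P) & ~((~R xor Q) & Q & ~P)   — expand xor
≡ (((~R | Q) & ~(~R & Q) & Q) | ~P) & ~((~R | Q) & ~(~R & Q) & Q & ~P)   — expand xor
≡ (((~R | Q) & (~~R | ~Q) & Q) | ~P) & ~((~R | Q) & ~(~R & Q) & Q & ~P)   — De Morgan
≡ (((~R | Q) & (R | ~Q) & Q) | ~P) & ~((~R | Q) & ~(~R & Q) & Q & ~P)   — double negation
≡ (((~R | Q) & (R | ~Q) & Q) | ~P) & (~(~R | Q) | ~~(~R & Q) | ~Q | ~~P)   — De Morgan
≡ (((~R | Q) & (R | ~Q) & Q) | ~P) & ((~~R & ~Q) | ~~(~R & Q) | ~Q | ~~P)   — De Morgan
≡ (((~R | Q) & (R | ~Q) & Q) | ~P) & ((R & ~Q) | ~~(~R & Q) | ~Q | ~~P)   — double negation
≡ (((~R | Q) & (R | ~Q) & Q) | ~P) & ((R & ~Q) | (~R & Q) | ~Q | ~~P)   — double negation
≡ (((~R | Q) & (R | ~Q) & Q) | ~P) & ((R & ~Q) | (~R & Q) | ~Q | P)   — double negation
≡ (~R | Q | ~P) & (R | ~Q | ~P) & (Q | ~P) & (R | ~R | ~Q | P) & (R | Q | ~Q | P) & (~Q | ~R | ~Q | P) & (~Q | Q | ~Q | P)   — distribute | over &
≡ (R | ~Q | ~P) & (Q | ~P) & (~Q | ~R | P)   — simplify

(R | ~Q | ~P) & (Q | ~P) & (~Q | ~R | P)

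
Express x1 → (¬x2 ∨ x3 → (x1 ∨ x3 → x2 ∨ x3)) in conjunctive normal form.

¬x1 ∨ x2 ∨ x3

x1 → (¬x2 ∨ x3 → (x1 ∨ x3 → x2 ∨ x3))
≡ ¬x1 ∨ (¬x2 ∨ x3 → (x1 ∨ x3 → x2 ∨ x3))   — eliminate →
≡ ¬x1 ∨ ¬(¬x2 ∨ x3) ∨ (x1 ∨ x3 → x2 ∨ x3)   — eliminate →
≡ ¬x1 ∨ ¬(¬x2 ∨ x3) ∨ ¬(x1 ∨ x3) ∨ x2 ∨ x3   — eliminate →
≡ ¬x1 ∨ ¬¬x2 ∧ ¬x3 ∨ ¬(x1 ∨ x3) ∨ x2 ∨ x3   — De Morgan
≡ ¬x1 ∨ x2 ∧ ¬x3 ∨ ¬(x1 ∨ x3) ∨ x2 ∨ x3   — double negation
≡ ¬x1 ∨ x2 ∧ ¬x3 ∨ ¬x1 ∧ ¬x3 ∨ x2 ∨ x3   — De Morgan
≡ (¬x1 ∨ x2 ∨ ¬x1 ∨ x2 ∨ x3) ∧ (¬x1 ∨ x2 ∨ ¬x3 ∨ x2 ∨ x3) ∧ (¬x1 ∨ ¬x3 ∨ ¬x1 ∨ x2 ∨ x3) ∧ (¬x1 ∨ ¬x3 ∨ ¬x3 ∨ x2 ∨ x3)   — distribute ∨ over ∧
≡ ¬x1 ∨ x2 ∨ x3   — simplify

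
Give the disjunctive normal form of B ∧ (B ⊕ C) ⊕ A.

B ∧ ¬C ∧ ¬A ∨ ¬B ∧ A ∨ C ∧ B ∧ A

B ∧ (B ⊕ C) ⊕ A
⇔ B ∧ (B ⊕ C) ∧ ¬A ∨ ¬(B ∧ (B ⊕ C)) ∧ A   (expand ⊕)
⇔ B ∧ (B ∧ ¬C ∨ ¬B ∧ C) ∧ ¬A ∨ ¬(B ∧ (B ⊕ C)) ∧ A   (expand ⊕)
⇔ B ∧ (B ∧ ¬C ∨ ¬B ∧ C) ∧ ¬A ∨ ¬(B ∧ (B ∧ ¬C ∨ ¬B ∧ C)) ∧ A   (expand ⊕)
⇔ B ∧ (B ∧ ¬C ∨ ¬B ∧ C) ∧ ¬A ∨ (¬B ∨ ¬(B ∧ ¬C ∨ ¬B ∧ C)) ∧ A   (De Morgan)
⇔ B ∧ (B ∧ ¬C ∨ ¬B ∧ C) ∧ ¬A ∨ (¬B ∨ ¬(B ∧ ¬C) ∧ ¬(¬B ∧ C)) ∧ A   (De Morgan)
⇔ B ∧ (B ∧ ¬C ∨ ¬B ∧ C) ∧ ¬A ∨ (¬B ∨ (¬B ∨ ¬¬C) ∧ ¬(¬B ∧ C)) ∧ A   (De Morgan)
⇔ B ∧ (B ∧ ¬C ∨ ¬B ∧ C) ∧ ¬A ∨ (¬B ∨ (¬B ∨ C) ∧ ¬(¬B ∧ C)) ∧ A   (double negation)
⇔ B ∧ (B ∧ ¬C ∨ ¬B ∧ C) ∧ ¬A ∨ (¬B ∨ (¬B ∨ C) ∧ (¬¬B ∨ ¬C)) ∧ A   (De Morgan)
⇔ B ∧ (B ∧ ¬C ∨ ¬B ∧ C) ∧ ¬A ∨ (¬B ∨ (¬B ∨ C) ∧ (B ∨ ¬C)) ∧ A   (double negation)
⇔ B ∧ B ∧ ¬C ∧ ¬A ∨ B ∧ ¬B ∧ C ∧ ¬A ∨ ¬B ∧ A ∨ ¬B ∧ B ∧ A ∨ ¬B ∧ ¬C ∧ A ∨ C ∧ B ∧ A ∨ C ∧ ¬C ∧ A   (distribute ∧ over ∨)
⇔ B ∧ ¬C ∧ ¬A ∨ ¬B ∧ A ∨ C ∧ B ∧ A   (simplify)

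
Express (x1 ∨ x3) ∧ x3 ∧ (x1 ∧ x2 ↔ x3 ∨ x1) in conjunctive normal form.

x3 ∧ (¬x3 ∨ x1) ∧ (¬x3 ∨ x2) ∧ (¬x1 ∨ x2)

(x1 ∨ x3) ∧ x3 ∧ (x1 ∧ x2 ↔ x3 ∨ x1)
⇔ (x1 ∨ x3) ∧ x3 ∧ (x1 ∧ x2 → x3 ∨ x1) ∧ (x3 ∨ x1 → x1 ∧ x2)   [eliminate ↔]
⇔ (x1 ∨ x3) ∧ x3 ∧ (¬(x1 ∧ x2) ∨ x3 ∨ x1) ∧ (x3 ∨ x1 → x1 ∧ x2)   [eliminate →]
⇔ (x1 ∨ x3) ∧ x3 ∧ (¬(x1 ∧ x2) ∨ x3 ∨ x1) ∧ (¬(x3 ∨ x1) ∨ x1 ∧ x2)   [eliminate →]
⇔ (x1 ∨ x3) ∧ x3 ∧ (¬x1 ∨ ¬x2 ∨ x3 ∨ x1) ∧ (¬(x3 ∨ x1) ∨ x1 ∧ x2)   [De Morgan]
⇔ (x1 ∨ x3) ∧ x3 ∧ (¬x1 ∨ ¬x2 ∨ x3 ∨ x1) ∧ (¬x3 ∧ ¬x1 ∨ x1 ∧ x2)   [De Morgan]
⇔ (x1 ∨ x3) ∧ x3 ∧ (¬x1 ∨ ¬x2 ∨ x3 ∨ x1) ∧ (¬x3 ∨ x1) ∧ (¬x3 ∨ x2) ∧ (¬x1 ∨ x1) ∧ (¬x1 ∨ x2)   [distribute ∨ over ∧]
⇔ x3 ∧ (¬x3 ∨ x1) ∧ (¬x3 ∨ x2) ∧ (¬x1 ∨ x2)   [simplify]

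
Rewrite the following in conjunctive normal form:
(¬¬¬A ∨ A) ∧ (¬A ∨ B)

¬A ∨ B

(¬¬¬A ∨ A) ∧ (¬A ∨ B)
≡ (¬A ∨ A) ∧ (¬A ∨ B)
≡ ¬A ∨ B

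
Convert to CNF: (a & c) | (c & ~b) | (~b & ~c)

(a & c) | (c & ~b) | (~b & ~c)
≡ (a | c | ~b) & (a | c | ~c) & (a | ~b | ~b) & (a | ~b | ~c) & (c | c | ~b) & (c | c | ~c) & (c | ~b | ~b) & (c | ~b | ~c)
≡ (a | ~b) & (c | ~b)

(a | ~b) & (c | ~b)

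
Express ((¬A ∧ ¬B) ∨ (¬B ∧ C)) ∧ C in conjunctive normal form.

((¬A ∧ ¬B) ∨ (¬B ∧ C)) ∧ C
≡ (¬A ∨ ¬B) ∧ (¬A ∨ C) ∧ (¬B ∨ ¬B) ∧ (¬B ∨ C) ∧ C   [distribute ∨ over ∧]
≡ ¬B ∧ C   [simplify]

¬B ∧ C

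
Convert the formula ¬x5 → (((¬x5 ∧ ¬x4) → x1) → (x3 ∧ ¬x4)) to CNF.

¬x5 → (((¬x5 ∧ ¬x4) → x1) → (x3 ∧ ¬x4))
≡ ¬¬x5 ∨ (((¬x5 ∧ ¬x4) → x1) → (x3 ∧ ¬x4))   — eliminate →
≡ ¬¬x5 ∨ ¬((¬x5 ∧ ¬x4) → x1) ∨ (x3 ∧ ¬x4)   — eliminate →
≡ ¬¬x5 ∨ ¬(¬(¬x5 ∧ ¬x4) ∨ x1) ∨ (x3 ∧ ¬x4)   — eliminate →
≡ x5 ∨ ¬(¬(¬x5 ∧ ¬x4) ∨ x1) ∨ (x3 ∧ ¬x4)   — double negation
≡ x5 ∨ (¬¬(¬x5 ∧ ¬x4) ∧ ¬x1) ∨ (x3 ∧ ¬x4)   — De Morgan
≡ x5 ∨ (¬x5 ∧ ¬x4 ∧ ¬x1) ∨ (x3 ∧ ¬x4)   — double negation
≡ (x5 ∨ ¬x5 ∨ x3) ∧ (x5 ∨ ¬x5 ∨ ¬x4) ∧ (x5 ∨ ¬x4 ∨ x3) ∧ (x5 ∨ ¬x4 ∨ ¬x4) ∧ (x5 ∨ ¬x1 ∨ x3) ∧ (x5 ∨ ¬x1 ∨ ¬x4)   — distribute ∨ over ∧
≡ (x5 ∨ ¬x4) ∧ (x5 ∨ ¬x1 ∨ x3)   — simplify

(x5 ∨ ¬x4) ∧ (x5 ∨ ¬x1 ∨ x3)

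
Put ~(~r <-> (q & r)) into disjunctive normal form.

~(~r <-> (q & r))
= ~((~r -> (q & r)) & ((q & r) -> ~r))   [eliminate <->]
= ~((~~r | (q & r)) & ((q & r) -> ~r))   [eliminate ->]
= ~((~~r | (q & r)) & (~(q & r) | ~r))   [eliminate ->]
= ~(~~r | (q & r)) | ~(~(q & r) | ~r)   [De Morgan]
= (~~~r & ~(q & r)) | ~(~(q & r) | ~r)   [De Morgan]
= (~r & ~(q & r)) | ~(~(q & r) | ~r)   [double negation]
= (~r & (~q | ~r)) | ~(~(q & r) | ~r)   [De Morgan]
= (~r & (~q | ~r)) | (~~(q & r) & ~~r)   [De Morgan]
= (~r & (~q | ~r)) | (q & r & ~~r)   [double negation]
= (~r & (~q | ~r)) | (q & r & r)   [double negation]
= (~r & ~q) | (~r & ~r) | (q & r & r)   [distribute & over |]
= ~r | (q & r)   [simplify]

~r | (q & r)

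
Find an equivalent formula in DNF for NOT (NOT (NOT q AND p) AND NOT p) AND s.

p AND s

NOT (NOT (NOT q AND p) AND NOT p) AND s
≡ (NOT NOT (NOT q AND p) OR NOT NOT p) AND s   [De Morgan]
≡ ((NOT q AND p) OR NOT NOT p) AND s   [double negation]
≡ ((NOT q AND p) OR p) AND s   [double negation]
≡ (NOT q AND p AND s) OR (p AND s)   [distribute AND over OR]
≡ p AND s   [simplify]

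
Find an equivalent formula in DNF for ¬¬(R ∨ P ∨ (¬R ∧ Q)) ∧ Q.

(R ∧ Q) ∨ (P ∧ Q) ∨ (¬R ∧ Q)

¬¬(R ∨ P ∨ (¬R ∧ Q)) ∧ Q
= (R ∨ P ∨ (¬R ∧ Q)) ∧ Q   [double negation]
= (R ∧ Q) ∨ (P ∧ Q) ∨ (¬R ∧ Q ∧ Q)   [distribute ∧ over ∨]
= (R ∧ Q) ∨ (P ∧ Q) ∨ (¬R ∧ Q)   [simplify]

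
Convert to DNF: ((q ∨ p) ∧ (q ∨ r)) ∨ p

q ∨ p

((q ∨ p) ∧ (q ∨ r)) ∨ p
= (q ∧ q) ∨ (q ∧ r) ∨ (p ∧ q) ∨ (p ∧ r) ∨ p   [distribute ∧ over ∨]
= q ∨ p   [simplify]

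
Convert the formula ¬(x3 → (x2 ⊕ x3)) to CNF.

¬(x3 → (x2 ⊕ x3))
≡ ¬(¬x3 ∨ (x2 ⊕ x3))   [eliminate →]
≡ ¬(¬x3 ∨ ((x2 ∨ x3) ∧ ¬(x2 ∧ x3)))   [expand ⊕]
≡ ¬¬x3 ∧ ¬((x2 ∨ x3) ∧ ¬(x2 ∧ x3))   [De Morgan]
≡ x3 ∧ ¬((x2 ∨ x3) ∧ ¬(x2 ∧ x3))   [double negation]
≡ x3 ∧ (¬(x2 ∨ x3) ∨ ¬¬(x2 ∧ x3))   [De Morgan]
≡ x3 ∧ ((¬x2 ∧ ¬x3) ∨ ¬¬(x2 ∧ x3))   [De Morgan]
≡ x3 ∧ ((¬x2 ∧ ¬x3) ∨ (x2 ∧ x3))   [double negation]
≡ x3 ∧ (¬x2 ∨ x2) ∧ (¬x2 ∨ x3) ∧ (¬x3 ∨ x2) ∧ (¬x3 ∨ x3)   [distribute ∨ over ∧]
≡ x3 ∧ (¬x3 ∨ x2)   [simplify]

x3 ∧ (¬x3 ∨ x2)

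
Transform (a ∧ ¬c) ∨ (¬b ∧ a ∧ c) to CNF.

(a ∧ ¬c) ∨ (¬b ∧ a ∧ c)
⇔ (a ∨ ¬b) ∧ (a ∨ a) ∧ (a ∨ c) ∧ (¬c ∨ ¬b) ∧ (¬c ∨ a) ∧ (¬c ∨ c)   — distribute ∨ over ∧
⇔ a ∧ (¬c ∨ ¬b)   — simplify

a ∧ (¬c ∨ ¬b)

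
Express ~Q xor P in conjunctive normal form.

~Q xor P
≡ (~Q | P) & ~(~Q & P)   (expand xor)
≡ (~Q | P) & (~~Q | ~P)   (De Morgan)
≡ (~Q | P) & (Q | ~P)   (double negation)

(~Q | P) & (Q | ~P)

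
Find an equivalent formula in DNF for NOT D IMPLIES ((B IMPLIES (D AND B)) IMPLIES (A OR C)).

D OR (B AND NOT D) OR A OR C

NOT D IMPLIES ((B IMPLIES (D AND B)) IMPLIES (A OR C))
⇔ NOT NOT D OR ((B IMPLIES (D AND B)) IMPLIES (A OR C))
⇔ NOT NOT D OR NOT (B IMPLIES (D AND B)) OR A OR C
⇔ NOT NOT D OR NOT (NOT B OR (D AND B)) OR A OR C
⇔ D OR NOT (NOT B OR (D AND B)) OR A OR C
⇔ D OR (NOT NOT B AND NOT (D AND B)) OR A OR C
⇔ D OR (B AND NOT (D AND B)) OR A OR C
⇔ D OR (B AND (NOT D OR NOT B)) OR A OR C
⇔ D OR (B AND NOT D) OR (B AND NOT B) OR A OR C
⇔ D OR (B AND NOT D) OR A OR C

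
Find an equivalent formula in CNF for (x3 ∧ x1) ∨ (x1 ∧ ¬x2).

(x3 ∧ x1) ∨ (x1 ∧ ¬x2)
≡ (x3 ∨ x1) ∧ (x3 ∨ ¬x2) ∧ (x1 ∨ x1) ∧ (x1 ∨ ¬x2)   (distribute ∨ over ∧)
≡ (x3 ∨ ¬x2) ∧ x1   (simplify)

(x3 ∨ ¬x2) ∧ x1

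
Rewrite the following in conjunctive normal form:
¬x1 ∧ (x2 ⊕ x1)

¬x1 ∧ (x2 ⊕ x1)
≡ ¬x1 ∧ (x2 ∨ x1) ∧ ¬(x2 ∧ x1)   (expand ⊕)
≡ ¬x1 ∧ (x2 ∨ x1) ∧ (¬x2 ∨ ¬x1)   (De Morgan)
≡ ¬x1 ∧ (x2 ∨ x1)   (simplify)

¬x1 ∧ (x2 ∨ x1)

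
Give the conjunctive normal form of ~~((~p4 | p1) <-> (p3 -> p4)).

(p4 | ~p3) & (~p4 | p1)

~~((~p4 | p1) <-> (p3 -> p4))
= ~~(((~p4 | p1) -> (p3 -> p4)) & ((p3 -> p4) -> (~p4 | p1)))   [eliminate <->]
= ~~((~(~p4 | p1) | (p3 -> p4)) & ((p3 -> p4) -> (~p4 | p1)))   [eliminate ->]
= ~~((~(~p4 | p1) | ~p3 | p4) & ((p3 -> p4) -> (~p4 | p1)))   [eliminate ->]
= ~~((~(~p4 | p1) | ~p3 | p4) & (~(p3 -> p4) | ~p4 | p1))   [eliminate ->]
= ~~((~(~p4 | p1) | ~p3 | p4) & (~(~p3 | p4) | ~p4 | p1))   [eliminate ->]
= (~(~p4 | p1) | ~p3 | p4) & (~(~p3 | p4) | ~p4 | p1)   [double negation]
= ((~~p4 & ~p1) | ~p3 | p4) & (~(~p3 | p4) | ~p4 | p1)   [De Morgan]
= ((p4 & ~p1) | ~p3 | p4) & (~(~p3 | p4) | ~p4 | p1)   [double negation]
= ((p4 & ~p1) | ~p3 | p4) & ((~~p3 & ~p4) | ~p4 | p1)   [De Morgan]
= ((p4 & ~p1) | ~p3 | p4) & ((p3 & ~p4) | ~p4 | p1)   [double negation]
= (p4 | ~p3 | p4) & (~p1 | ~p3 | p4) & (p3 | ~p4 | p1) & (~p4 | ~p4 | p1)   [distribute | over &]
= (p4 | ~p3) & (~p4 | p1)   [simplify]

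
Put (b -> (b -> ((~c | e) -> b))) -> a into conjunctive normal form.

(b | a) & (~c | e | a) & (~b | a)

(b -> (b -> ((~c | e) -> b))) -> a
≡ ~(b -> (b -> ((~c | e) -> b))) | a   (eliminate ->)
≡ ~(~b | (b -> ((~c | e) -> b))) | a   (eliminate ->)
≡ ~(~b | ~b | ((~c | e) -> b)) | a   (eliminate ->)
≡ ~(~b | ~b | ~(~c | e) | b) | a   (eliminate ->)
≡ (~~b & ~~b & ~~(~c | e) & ~b) | a   (De Morgan)
≡ (b & ~~b & ~~(~c | e) & ~b) | a   (double negation)
≡ (b & b & ~~(~c | e) & ~b) | a   (double negation)
≡ (b & b & (~c | e) & ~b) | a   (double negation)
≡ (b | a) & (b | a) & (~c | e | a) & (~b | a)   (distribute | over &)
≡ (b | a) & (~c | e | a) & (~b | a)   (simplify)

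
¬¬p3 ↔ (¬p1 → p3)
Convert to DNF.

(¬p3 ∧ ¬p1) ∨ p3

¬¬p3 ↔ (¬p1 → p3)
⇔ (¬¬p3 → (¬p1 → p3)) ∧ ((¬p1 → p3) → ¬¬p3)   [eliminate ↔]
⇔ (¬¬¬p3 ∨ (¬p1 → p3)) ∧ ((¬p1 → p3) → ¬¬p3)   [eliminate →]
⇔ (¬¬¬p3 ∨ ¬¬p1 ∨ p3) ∧ ((¬p1 → p3) → ¬¬p3)   [eliminate →]
⇔ (¬¬¬p3 ∨ ¬¬p1 ∨ p3) ∧ (¬(¬p1 → p3) ∨ ¬¬p3)   [eliminate →]
⇔ (¬¬¬p3 ∨ ¬¬p1 ∨ p3) ∧ (¬(¬¬p1 ∨ p3) ∨ ¬¬p3)   [eliminate →]
⇔ (¬p3 ∨ ¬¬p1 ∨ p3) ∧ (¬(¬¬p1 ∨ p3) ∨ ¬¬p3)   [double negation]
⇔ (¬p3 ∨ p1 ∨ p3) ∧ (¬(¬¬p1 ∨ p3) ∨ ¬¬p3)   [double negation]
⇔ (¬p3 ∨ p1 ∨ p3) ∧ ((¬¬¬p1 ∧ ¬p3) ∨ ¬¬p3)   [De Morgan]
⇔ (¬p3 ∨ p1 ∨ p3) ∧ ((¬p1 ∧ ¬p3) ∨ ¬¬p3)   [double negation]
⇔ (¬p3 ∨ p1 ∨ p3) ∧ ((¬p1 ∧ ¬p3) ∨ p3)   [double negation]
⇔ (¬p3 ∧ ¬p1 ∧ ¬p3) ∨ (¬p3 ∧ p3) ∨ (p1 ∧ ¬p1 ∧ ¬p3) ∨ (p1 ∧ p3) ∨ (p3 ∧ ¬p1 ∧ ¬p3) ∨ (p3 ∧ p3)   [distribute ∧ over ∨]
⇔ (¬p3 ∧ ¬p1) ∨ p3   [simplify]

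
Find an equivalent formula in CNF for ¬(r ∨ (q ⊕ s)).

¬r ∧ (¬q ∨ s) ∧ (¬s ∨ q)

¬(r ∨ (q ⊕ s))
= ¬(r ∨ ((q ∨ s) ∧ ¬(q ∧ s)))   [expand ⊕]
= ¬r ∧ ¬((q ∨ s) ∧ ¬(q ∧ s))   [De Morgan]
= ¬r ∧ (¬(q ∨ s) ∨ ¬¬(q ∧ s))   [De Morgan]
= ¬r ∧ ((¬q ∧ ¬s) ∨ ¬¬(q ∧ s))   [De Morgan]
= ¬r ∧ ((¬q ∧ ¬s) ∨ (q ∧ s))   [double negation]
= ¬r ∧ (¬q ∨ q) ∧ (¬q ∨ s) ∧ (¬s ∨ q) ∧ (¬s ∨ s)   [distribute ∨ over ∧]
= ¬r ∧ (¬q ∨ s) ∧ (¬s ∨ q)   [simplify]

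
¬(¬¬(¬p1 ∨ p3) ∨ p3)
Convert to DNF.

¬(¬¬(¬p1 ∨ p3) ∨ p3)
⇔ ¬¬¬(¬p1 ∨ p3) ∧ ¬p3   [De Morgan]
⇔ ¬(¬p1 ∨ p3) ∧ ¬p3   [double negation]
⇔ ¬¬p1 ∧ ¬p3 ∧ ¬p3   [De Morgan]
⇔ p1 ∧ ¬p3 ∧ ¬p3   [double negation]
⇔ p1 ∧ ¬p3   [simplify]

p1 ∧ ¬p3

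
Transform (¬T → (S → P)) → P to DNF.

(¬T ∧ S ∧ ¬P) ∨ P

(¬T → (S → P)) → P
≡ ¬(¬T → (S → P)) ∨ P   [eliminate →]
≡ ¬(¬¬T ∨ (S → P)) ∨ P   [eliminate →]
≡ ¬(¬¬T ∨ ¬S ∨ P) ∨ P   [eliminate →]
≡ (¬¬¬T ∧ ¬¬S ∧ ¬P) ∨ P   [De Morgan]
≡ (¬T ∧ ¬¬S ∧ ¬P) ∨ P   [double negation]
≡ (¬T ∧ S ∧ ¬P) ∨ P   [double negation]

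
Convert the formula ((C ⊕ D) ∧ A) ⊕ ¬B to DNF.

(C ∧ ¬D ∧ A ∧ B) ∨ (¬C ∧ D ∧ A ∧ B) ∨ (¬C ∧ ¬D ∧ ¬B) ∨ (D ∧ C ∧ ¬B) ∨ (¬A ∧ ¬B)

((C ⊕ D) ∧ A) ⊕ ¬B
≡ ((C ⊕ D) ∧ A ∧ ¬¬B) ∨ (¬((C ⊕ D) ∧ A) ∧ ¬B)   [expand ⊕]
≡ (((C ∧ ¬D) ∨ (¬C ∧ D)) ∧ A ∧ ¬¬B) ∨ (¬((C ⊕ D) ∧ A) ∧ ¬B)   [expand ⊕]
≡ (((C ∧ ¬D) ∨ (¬C ∧ D)) ∧ A ∧ ¬¬B) ∨ (¬(((C ∧ ¬D) ∨ (¬C ∧ D)) ∧ A) ∧ ¬B)   [expand ⊕]
≡ (((C ∧ ¬D) ∨ (¬C ∧ D)) ∧ A ∧ B) ∨ (¬(((C ∧ ¬D) ∨ (¬C ∧ D)) ∧ A) ∧ ¬B)   [double negation]
≡ (((C ∧ ¬D) ∨ (¬C ∧ D)) ∧ A ∧ B) ∨ ((¬((C ∧ ¬D) ∨ (¬C ∧ D)) ∨ ¬A) ∧ ¬B)   [De Morgan]
≡ (((C ∧ ¬D) ∨ (¬C ∧ D)) ∧ A ∧ B) ∨ (((¬(C ∧ ¬D) ∧ ¬(¬C ∧ D)) ∨ ¬A) ∧ ¬B)   [De Morgan]
≡ (((C ∧ ¬D) ∨ (¬C ∧ D)) ∧ A ∧ B) ∨ ((((¬C ∨ ¬¬D) ∧ ¬(¬C ∧ D)) ∨ ¬A) ∧ ¬B)   [De Morgan]
≡ (((C ∧ ¬D) ∨ (¬C ∧ D)) ∧ A ∧ B) ∨ ((((¬C ∨ D) ∧ ¬(¬C ∧ D)) ∨ ¬A) ∧ ¬B)   [double negation]
≡ (((C ∧ ¬D) ∨ (¬C ∧ D)) ∧ A ∧ B) ∨ ((((¬C ∨ D) ∧ (¬¬C ∨ ¬D)) ∨ ¬A) ∧ ¬B)   [De Morgan]
≡ (((C ∧ ¬D) ∨ (¬C ∧ D)) ∧ A ∧ B) ∨ ((((¬C ∨ D) ∧ (C ∨ ¬D)) ∨ ¬A) ∧ ¬B)   [double negation]
≡ (C ∧ ¬D ∧ A ∧ B) ∨ (¬C ∧ D ∧ A ∧ B) ∨ (¬C ∧ C ∧ ¬B) ∨ (¬C ∧ ¬D ∧ ¬B) ∨ (D ∧ C ∧ ¬B) ∨ (D ∧ ¬D ∧ ¬B) ∨ (¬A ∧ ¬B)   [distribute ∧ over ∨]
≡ (C ∧ ¬D ∧ A ∧ B) ∨ (¬C ∧ D ∧ A ∧ B) ∨ (¬C ∧ ¬D ∧ ¬B) ∨ (D ∧ C ∧ ¬B) ∨ (¬A ∧ ¬B)   [simplify]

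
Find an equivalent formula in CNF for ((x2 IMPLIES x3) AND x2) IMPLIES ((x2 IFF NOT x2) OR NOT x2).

((x2 IMPLIES x3) AND x2) IMPLIES ((x2 IFF NOT x2) OR NOT x2)
⇔ NOT ((x2 IMPLIES x3) AND x2) OR (x2 IFF NOT x2) OR NOT x2   (eliminate IMPLIES)
⇔ NOT ((NOT x2 OR x3) AND x2) OR (x2 IFF NOT x2) OR NOT x2   (eliminate IMPLIES)
⇔ NOT ((NOT x2 OR x3) AND x2) OR ((x2 IMPLIES NOT x2) AND (NOT x2 IMPLIES x2)) OR NOT x2   (eliminate IFF)
⇔ NOT ((NOT x2 OR x3) AND x2) OR ((NOT x2 OR NOT x2) AND (NOT x2 IMPLIES x2)) OR NOT x2   (eliminate IMPLIES)
⇔ NOT ((NOT x2 OR x3) AND x2) OR ((NOT x2 OR NOT x2) AND (NOT NOT x2 OR x2)) OR NOT x2   (eliminate IMPLIES)
⇔ NOT (NOT x2 OR x3) OR NOT x2 OR ((NOT x2 OR NOT x2) AND (NOT NOT x2 OR x2)) OR NOT x2   (De Morgan)
⇔ (NOT NOT x2 AND NOT x3) OR NOT x2 OR ((NOT x2 OR NOT x2) AND (NOT NOT x2 OR x2)) OR NOT x2   (De Morgan)
⇔ (x2 AND NOT x3) OR NOT x2 OR ((NOT x2 OR NOT x2) AND (NOT NOT x2 OR x2)) OR NOT x2   (double negation)
⇔ (x2 AND NOT x3) OR NOT x2 OR ((NOT x2 OR NOT x2) AND (x2 OR x2)) OR NOT x2   (double negation)
⇔ (x2 OR NOT x2 OR NOT x2 OR NOT x2 OR NOT x2) AND (x2 OR NOT x2 OR x2 OR x2 OR NOT x2) AND (NOT x3 OR NOT x2 OR NOT x2 OR NOT x2 OR NOT x2) AND (NOT x3 OR NOT x2 OR x2 OR x2 OR NOT x2)   (distribute OR over AND)
⇔ NOT x3 OR NOT x2   (simplify)

NOT x3 OR NOT x2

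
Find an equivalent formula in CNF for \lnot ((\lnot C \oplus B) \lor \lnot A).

\lnot ((\lnot C \oplus B) \lor \lnot A)
= \lnot (((\lnot C \lor B) \land \lnot (\lnot C \land B)) \lor \lnot A)   — expand \oplus
= \lnot ((\lnot C \lor B) \land \lnot (\lnot C \land B)) \land \lnot \lnot A   — De Morgan
= (\lnot (\lnot C \lor B) \lor \lnot \lnot (\lnot C \land B)) \land \lnot \lnot A   — De Morgan
= ((\lnot \lnot C \land \lnot B) \lor \lnot \lnot (\lnot C \land B)) \land \lnot \lnot A   — De Morgan
= ((C \land \lnot B) \lor \lnot \lnot (\lnot C \land B)) \land \lnot \lnot A   — double negation
= ((C \land \lnot B) \lor (\lnot C \land B)) \land \lnot \lnot A   — double negation
= ((C \land \lnot B) \lor (\lnot C \land B)) \land A   — double negation
= (C \lor \lnot C) \land (C \lor B) \land (\lnot B \lor \lnot C) \land (\lnot B \lor B) \land A   — distribute \lor over \land
= (C \lor B) \land (\lnot B \lor \lnot C) \land A   — simplify

(C \lor B) \land (\lnot B \lor \lnot C) \land A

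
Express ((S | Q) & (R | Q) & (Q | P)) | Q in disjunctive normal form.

((S | Q) & (R | Q) & (Q | P)) | Q
= (S & R & Q) | (S & R & P) | (S & Q & Q) | (S & Q & P) | (Q & R & Q) | (Q & R & P) | (Q & Q & Q) | (Q & Q & P) | Q   — distribute & over |
= (S & R & P) | Q   — simplify

(S & R & P) | Q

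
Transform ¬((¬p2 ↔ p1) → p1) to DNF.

p2 ∧ ¬p1

¬((¬p2 ↔ p1) → p1)
≡ ¬(¬(¬p2 ↔ p1) ∨ p1)   — eliminate →
≡ ¬(¬((¬p2 → p1) ∧ (p1 → ¬p2)) ∨ p1)   — eliminate ↔
≡ ¬(¬((¬¬p2 ∨ p1) ∧ (p1 → ¬p2)) ∨ p1)   — eliminate →
≡ ¬(¬((¬¬p2 ∨ p1) ∧ (¬p1 ∨ ¬p2)) ∨ p1)   — eliminate →
≡ ¬¬((¬¬p2 ∨ p1) ∧ (¬p1 ∨ ¬p2)) ∧ ¬p1   — De Morgan
≡ (¬¬p2 ∨ p1) ∧ (¬p1 ∨ ¬p2) ∧ ¬p1   — double negation
≡ (p2 ∨ p1) ∧ (¬p1 ∨ ¬p2) ∧ ¬p1   — double negation
≡ (p2 ∧ ¬p1 ∧ ¬p1) ∨ (p2 ∧ ¬p2 ∧ ¬p1) ∨ (p1 ∧ ¬p1 ∧ ¬p1) ∨ (p1 ∧ ¬p2 ∧ ¬p1)   — distribute ∧ over ∨
≡ p2 ∧ ¬p1   — simplify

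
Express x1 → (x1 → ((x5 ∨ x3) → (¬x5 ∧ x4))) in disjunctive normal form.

¬x1 ∨ (¬x5 ∧ ¬x3) ∨ (¬x5 ∧ x4)

x1 → (x1 → ((x5 ∨ x3) → (¬x5 ∧ x4)))
≡ ¬x1 ∨ (x1 → ((x5 ∨ x3) → (¬x5 ∧ x4)))   [eliminate →]
≡ ¬x1 ∨ ¬x1 ∨ ((x5 ∨ x3) → (¬x5 ∧ x4))   [eliminate →]
≡ ¬x1 ∨ ¬x1 ∨ ¬(x5 ∨ x3) ∨ (¬x5 ∧ x4)   [eliminate →]
≡ ¬x1 ∨ ¬x1 ∨ (¬x5 ∧ ¬x3) ∨ (¬x5 ∧ x4)   [De Morgan]
≡ ¬x1 ∨ (¬x5 ∧ ¬x3) ∨ (¬x5 ∧ x4)   [simplify]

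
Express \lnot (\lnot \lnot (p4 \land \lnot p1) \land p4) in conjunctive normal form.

\lnot p4 \lor p1

\lnot (\lnot \lnot (p4 \land \lnot p1) \land p4)
≡ \lnot \lnot \lnot (p4 \land \lnot p1) \lor \lnot p4   [De Morgan]
≡ \lnot (p4 \land \lnot p1) \lor \lnot p4   [double negation]
≡ \lnot p4 \lor \lnot \lnot p1 \lor \lnot p4   [De Morgan]
≡ \lnot p4 \lor p1 \lor \lnot p4   [double negation]
≡ \lnot p4 \lor p1   [simplify]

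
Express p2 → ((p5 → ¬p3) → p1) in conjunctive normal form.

(¬p2 ∨ p5 ∨ p1) ∧ (¬p2 ∨ p3 ∨ p1)

p2 → ((p5 → ¬p3) → p1)
≡ ¬p2 ∨ ((p5 → ¬p3) → p1)   [eliminate →]
≡ ¬p2 ∨ ¬(p5 → ¬p3) ∨ p1   [eliminate →]
≡ ¬p2 ∨ ¬(¬p5 ∨ ¬p3) ∨ p1   [eliminate →]
≡ ¬p2 ∨ (¬¬p5 ∧ ¬¬p3) ∨ p1   [De Morgan]
≡ ¬p2 ∨ (p5 ∧ ¬¬p3) ∨ p1   [double negation]
≡ ¬p2 ∨ (p5 ∧ p3) ∨ p1   [double negation]
≡ (¬p2 ∨ p5 ∨ p1) ∧ (¬p2 ∨ p3 ∨ p1)   [distribute ∨ over ∧]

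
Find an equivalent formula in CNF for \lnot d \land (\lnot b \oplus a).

\lnot d \land (\lnot b \lor a) \land (b \lor \lnot a)

\lnot d \land (\lnot b \oplus a)
⇔ \lnot d \land (\lnot b \lor a) \land \lnot (\lnot b \land a)   — expand \oplus
⇔ \lnot d \land (\lnot b \lor a) \land (\lnot \lnot b \lor \lnot a)   — De Morgan
⇔ \lnot d \land (\lnot b \lor a) \land (b \lor \lnot a)   — double negation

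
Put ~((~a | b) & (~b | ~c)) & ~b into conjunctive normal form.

~((~a | b) & (~b | ~c)) & ~b
⇔ (~(~a | b) | ~(~b | ~c)) & ~b   [De Morgan]
⇔ ((~~a & ~b) | ~(~b | ~c)) & ~b   [De Morgan]
⇔ ((a & ~b) | ~(~b | ~c)) & ~b   [double negation]
⇔ ((a & ~b) | (~~b & ~~c)) & ~b   [De Morgan]
⇔ ((a & ~b) | (b & ~~c)) & ~b   [double negation]
⇔ ((a & ~b) | (b & c)) & ~b   [double negation]
⇔ (a | b) & (a | c) & (~b | b) & (~b | c) & ~b   [distribute | over &]
⇔ (a | b) & (a | c) & ~b   [simplify]

(a | b) & (a | c) & ~b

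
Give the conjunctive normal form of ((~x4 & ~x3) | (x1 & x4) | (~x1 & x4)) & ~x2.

((~x4 & ~x3) | (x1 & x4) | (~x1 & x4)) & ~x2
⇔ (~x4 | x1 | ~x1) & (~x4 | x1 | x4) & (~x4 | x4 | ~x1) & (~x4 | x4 | x4) & (~x3 | x1 | ~x1) & (~x3 | x1 | x4) & (~x3 | x4 | ~x1) & (~x3 | x4 | x4) & ~x2
⇔ (~x3 | x4) & ~x2

(~x3 | x4) & ~x2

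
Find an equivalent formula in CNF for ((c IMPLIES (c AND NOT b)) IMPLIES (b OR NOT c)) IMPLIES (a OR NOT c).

((c IMPLIES (c AND NOT b)) IMPLIES (b OR NOT c)) IMPLIES (a OR NOT c)
= NOT ((c IMPLIES (c AND NOT b)) IMPLIES (b OR NOT c)) OR a OR NOT c   — eliminate IMPLIES
= NOT (NOT (c IMPLIES (c AND NOT b)) OR b OR NOT c) OR a OR NOT c   — eliminate IMPLIES
= NOT (NOT (NOT c OR (c AND NOT b)) OR b OR NOT c) OR a OR NOT c   — eliminate IMPLIES
= (NOT NOT (NOT c OR (c AND NOT b)) AND NOT b AND NOT NOT c) OR a OR NOT c   — De Morgan
= ((NOT c OR (c AND NOT b)) AND NOT b AND NOT NOT c) OR a OR NOT c   — double negation
= ((NOT c OR (c AND NOT b)) AND NOT b AND c) OR a OR NOT c   — double negation
= (NOT c OR c OR a OR NOT c) AND (NOT c OR NOT b OR a OR NOT c) AND (NOT b OR a OR NOT c) AND (c OR a OR NOT c)   — distribute OR over AND
= NOT c OR NOT b OR a   — simplify

NOT c OR NOT b OR a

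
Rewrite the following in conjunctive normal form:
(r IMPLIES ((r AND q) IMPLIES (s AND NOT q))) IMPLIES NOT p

(r OR NOT p) AND (q OR NOT p)

(r IMPLIES ((r AND q) IMPLIES (s AND NOT q))) IMPLIES NOT p
= NOT (r IMPLIES ((r AND q) IMPLIES (s AND NOT q))) OR NOT p   [eliminate IMPLIES]
= NOT (NOT r OR ((r AND q) IMPLIES (s AND NOT q))) OR NOT p   [eliminate IMPLIES]
= NOT (NOT r OR NOT (r AND q) OR (s AND NOT q)) OR NOT p   [eliminate IMPLIES]
= (NOT NOT r AND NOT NOT (r AND q) AND NOT (s AND NOT q)) OR NOT p   [De Morgan]
= (r AND NOT NOT (r AND q) AND NOT (s AND NOT q)) OR NOT p   [double negation]
= (r AND r AND q AND NOT (s AND NOT q)) OR NOT p   [double negation]
= (r AND r AND q AND (NOT s OR NOT NOT q)) OR NOT p   [De Morgan]
= (r AND r AND q AND (NOT s OR q)) OR NOT p   [double negation]
= (r OR NOT p) AND (r OR NOT p) AND (q OR NOT p) AND (NOT s OR q OR NOT p)   [distribute OR over AND]
= (r OR NOT p) AND (q OR NOT p)   [simplify]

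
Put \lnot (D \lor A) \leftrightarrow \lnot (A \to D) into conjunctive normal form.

(D \lor A) \land (\lnot A \lor D)

\lnot (D \lor A) \leftrightarrow \lnot (A \to D)
= (\lnot (D \lor A) \to \lnot (A \to D)) \land (\lnot (A \to D) \to \lnot (D \lor A))   [eliminate \leftrightarrow]
= (\lnot \lnot (D \lor A) \lor \lnot (A \to D)) \land (\lnot (A \to D) \to \lnot (D \lor A))   [eliminate \to]
= (\lnot \lnot (D \lor A) \lor \lnot (\lnot A \lor D)) \land (\lnot (A \to D) \to \lnot (D \lor A))   [eliminate \to]
= (\lnot \lnot (D \lor A) \lor \lnot (\lnot A \lor D)) \land (\lnot \lnot (A \to D) \lor \lnot (D \lor A))   [eliminate \to]
= (\lnot \lnot (D \lor A) \lor \lnot (\lnot A \lor D)) \land (\lnot \lnot (\lnot A \lor D) \lor \lnot (D \lor A))   [eliminate \to]
= (D \lor A \lor \lnot (\lnot A \lor D)) \land (\lnot \lnot (\lnot A \lor D) \lor \lnot (D \lor A))   [double negation]
= (D \lor A \lor (\lnot \lnot A \land \lnot D)) \land (\lnot \lnot (\lnot A \lor D) \lor \lnot (D \lor A))   [De Morgan]
= (D \lor A \lor (A \land \lnot D)) \land (\lnot \lnot (\lnot A \lor D) \lor \lnot (D \lor A))   [double negation]
= (D \lor A \lor (A \land \lnot D)) \land (\lnot A \lor D \lor \lnot (D \lor A))   [double negation]
= (D \lor A \lor (A \land \lnot D)) \land (\lnot A \lor D \lor (\lnot D \land \lnot A))   [De Morgan]
= (D \lor A \lor A) \land (D \lor A \lor \lnot D) \land (\lnot A \lor D \lor \lnot D) \land (\lnot A \lor D \lor \lnot A)   [distribute \lor over \land]
= (D \lor A) \land (\lnot A \lor D)   [simplify]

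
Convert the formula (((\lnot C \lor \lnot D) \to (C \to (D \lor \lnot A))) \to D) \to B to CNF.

(((\lnot C \lor \lnot D) \to (C \to (D \lor \lnot A))) \to D) \to B
⇔ \lnot (((\lnot C \lor \lnot D) \to (C \to (D \lor \lnot A))) \to D) \lor B   (eliminate \to)
⇔ \lnot (\lnot ((\lnot C \lor \lnot D) \to (C \to (D \lor \lnot A))) \lor D) \lor B   (eliminate \to)
⇔ \lnot (\lnot (\lnot (\lnot C \lor \lnot D) \lor (C \to (D \lor \lnot A))) \lor D) \lor B   (eliminate \to)
⇔ \lnot (\lnot (\lnot (\lnot C \lor \lnot D) \lor \lnot C \lor D \lor \lnot A) \lor D) \lor B   (eliminate \to)
⇔ (\lnot \lnot (\lnot (\lnot C \lor \lnot D) \lor \lnot C \lor D \lor \lnot A) \land \lnot D) \lor B   (De Morgan)
⇔ ((\lnot (\lnot C \lor \lnot D) \lor \lnot C \lor D \lor \lnot A) \land \lnot D) \lor B   (double negation)
⇔ (((\lnot \lnot C \land \lnot \lnot D) \lor \lnot C \lor D \lor \lnot A) \land \lnot D) \lor B   (De Morgan)
⇔ (((C \land \lnot \lnot D) \lor \lnot C \lor D \lor \lnot A) \land \lnot D) \lor B   (double negation)
⇔ (((C \land D) \lor \lnot C \lor D \lor \lnot A) \land \lnot D) \lor B   (double negation)
⇔ (C \lor \lnot C \lor D \lor \lnot A \lor B) \land (D \lor \lnot C \lor D \lor \lnot A \lor B) \land (\lnot D \lor B)   (distribute \lor over \land)
⇔ (D \lor \lnot C \lor \lnot A \lor B) \land (\lnot D \lor B)   (simplify)

(D \lor \lnot C \lor \lnot A \lor B) \land (\lnot D \lor B)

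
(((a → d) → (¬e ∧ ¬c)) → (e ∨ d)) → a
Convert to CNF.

(a ∨ ¬e) ∧ (a ∨ ¬c) ∧ (¬d ∨ a)

(((a → d) → (¬e ∧ ¬c)) → (e ∨ d)) → a
= ¬(((a → d) → (¬e ∧ ¬c)) → (e ∨ d)) ∨ a
= ¬(¬((a → d) → (¬e ∧ ¬c)) ∨ e ∨ d) ∨ a
= ¬(¬(¬(a → d) ∨ (¬e ∧ ¬c)) ∨ e ∨ d) ∨ a
= ¬(¬(¬(¬a ∨ d) ∨ (¬e ∧ ¬c)) ∨ e ∨ d) ∨ a
= (¬¬(¬(¬a ∨ d) ∨ (¬e ∧ ¬c)) ∧ ¬e ∧ ¬d) ∨ a
= ((¬(¬a ∨ d) ∨ (¬e ∧ ¬c)) ∧ ¬e ∧ ¬d) ∨ a
= (((¬¬a ∧ ¬d) ∨ (¬e ∧ ¬c)) ∧ ¬e ∧ ¬d) ∨ a
= (((a ∧ ¬d) ∨ (¬e ∧ ¬c)) ∧ ¬e ∧ ¬d) ∨ a
= (a ∨ ¬e ∨ a) ∧ (a ∨ ¬c ∨ a) ∧ (¬d ∨ ¬e ∨ a) ∧ (¬d ∨ ¬c ∨ a) ∧ (¬e ∨ a) ∧ (¬d ∨ a)
= (a ∨ ¬e) ∧ (a ∨ ¬c) ∧ (¬d ∨ a)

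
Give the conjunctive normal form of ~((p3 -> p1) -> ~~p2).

(~p3 | p1) & ~p2

~((p3 -> p1) -> ~~p2)
= ~(~(p3 -> p1) | ~~p2)
= ~(~(~p3 | p1) | ~~p2)
= ~~(~p3 | p1) & ~~~p2
= (~p3 | p1) & ~~~p2
= (~p3 | p1) & ~p2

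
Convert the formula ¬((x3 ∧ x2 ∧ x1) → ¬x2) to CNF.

¬((x3 ∧ x2 ∧ x1) → ¬x2)
= ¬(¬(x3 ∧ x2 ∧ x1) ∨ ¬x2)   [eliminate →]
= ¬¬(x3 ∧ x2 ∧ x1) ∧ ¬¬x2   [De Morgan]
= x3 ∧ x2 ∧ x1 ∧ ¬¬x2   [double negation]
= x3 ∧ x2 ∧ x1 ∧ x2   [double negation]
= x3 ∧ x2 ∧ x1   [simplify]

x3 ∧ x2 ∧ x1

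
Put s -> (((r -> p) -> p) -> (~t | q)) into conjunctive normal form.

(~s | ~r | p | ~t | q) & (~s | ~p | ~t | q)

s -> (((r -> p) -> p) -> (~t | q))
≡ ~s | (((r -> p) -> p) -> (~t | q))   [eliminate ->]
≡ ~s | ~((r -> p) -> p) | ~t | q   [eliminate ->]
≡ ~s | ~(~(r -> p) | p) | ~t | q   [eliminate ->]
≡ ~s | ~(~(~r | p) | p) | ~t | q   [eliminate ->]
≡ ~s | (~~(~r | p) & ~p) | ~t | q   [De Morgan]
≡ ~s | ((~r | p) & ~p) | ~t | q   [double negation]
≡ (~s | ~r | p | ~t | q) & (~s | ~p | ~t | q)   [distribute | over &]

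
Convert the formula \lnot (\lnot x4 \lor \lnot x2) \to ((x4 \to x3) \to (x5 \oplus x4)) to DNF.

\lnot x4 \lor \lnot x2 \lor (x4 \land \lnot x3) \lor (\lnot x5 \land x4)

\lnot (\lnot x4 \lor \lnot x2) \to ((x4 \to x3) \to (x5 \oplus x4))
⇔ \lnot \lnot (\lnot x4 \lor \lnot x2) \lor ((x4 \to x3) \to (x5 \oplus x4))
⇔ \lnot \lnot (\lnot x4 \lor \lnot x2) \lor \lnot (x4 \to x3) \lor (x5 \oplus x4)
⇔ \lnot \lnot (\lnot x4 \lor \lnot x2) \lor \lnot (\lnot x4 \lor x3) \lor (x5 \oplus x4)
⇔ \lnot \lnot (\lnot x4 \lor \lnot x2) \lor \lnot (\lnot x4 \lor x3) \lor (x5 \land \lnot x4) \lor (\lnot x5 \land x4)
⇔ \lnot x4 \lor \lnot x2 \lor \lnot (\lnot x4 \lor x3) \lor (x5 \land \lnot x4) \lor (\lnot x5 \land x4)
⇔ \lnot x4 \lor \lnot x2 \lor (\lnot \lnot x4 \land \lnot x3) \lor (x5 \land \lnot x4) \lor (\lnot x5 \land x4)
⇔ \lnot x4 \lor \lnot x2 \lor (x4 \land \lnot x3) \lor (x5 \land \lnot x4) \lor (\lnot x5 \land x4)
⇔ \lnot x4 \lor \lnot x2 \lor (x4 \land \lnot x3) \lor (\lnot x5 \land x4)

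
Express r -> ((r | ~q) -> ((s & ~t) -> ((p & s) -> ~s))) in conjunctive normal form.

r -> ((r | ~q) -> ((s & ~t) -> ((p & s) -> ~s)))
= ~r | ((r | ~q) -> ((s & ~t) -> ((p & s) -> ~s)))   [eliminate ->]
= ~r | ~(r | ~q) | ((s & ~t) -> ((p & s) -> ~s))   [eliminate ->]
= ~r | ~(r | ~q) | ~(s & ~t) | ((p & s) -> ~s)   [eliminate ->]
= ~r | ~(r | ~q) | ~(s & ~t) | ~(p & s) | ~s   [eliminate ->]
= ~r | (~r & ~~q) | ~(s & ~t) | ~(p & s) | ~s   [De Morgan]
= ~r | (~r & q) | ~(s & ~t) | ~(p & s) | ~s   [double negation]
= ~r | (~r & q) | ~s | ~~t | ~(p & s) | ~s   [De Morgan]
= ~r | (~r & q) | ~s | t | ~(p & s) | ~s   [double negation]
= ~r | (~r & q) | ~s | t | ~p | ~s | ~s   [De Morgan]
= (~r | ~r | ~s | t | ~p | ~s | ~s) & (~r | q | ~s | t | ~p | ~s | ~s)   [distribute | over &]
= ~r | ~s | t | ~p   [simplify]

~r | ~s | t | ~p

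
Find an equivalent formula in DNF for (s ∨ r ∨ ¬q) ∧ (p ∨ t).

(s ∨ r ∨ ¬q) ∧ (p ∨ t)
⇔ (s ∧ p) ∨ (s ∧ t) ∨ (r ∧ p) ∨ (r ∧ t) ∨ (¬q ∧ p) ∨ (¬q ∧ t)   (distribute ∧ over ∨)

(s ∧ p) ∨ (s ∧ t) ∨ (r ∧ p) ∨ (r ∧ t) ∨ (¬q ∧ p) ∨ (¬q ∧ t)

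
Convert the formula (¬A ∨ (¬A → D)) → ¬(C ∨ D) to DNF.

¬C ∧ ¬D

(¬A ∨ (¬A → D)) → ¬(C ∨ D)
≡ ¬(¬A ∨ (¬A → D)) ∨ ¬(C ∨ D)
≡ ¬(¬A ∨ ¬¬A ∨ D) ∨ ¬(C ∨ D)
≡ (¬¬A ∧ ¬¬¬A ∧ ¬D) ∨ ¬(C ∨ D)
≡ (A ∧ ¬¬¬A ∧ ¬D) ∨ ¬(C ∨ D)
≡ (A ∧ ¬A ∧ ¬D) ∨ ¬(C ∨ D)
≡ (A ∧ ¬A ∧ ¬D) ∨ (¬C ∧ ¬D)
≡ ¬C ∧ ¬D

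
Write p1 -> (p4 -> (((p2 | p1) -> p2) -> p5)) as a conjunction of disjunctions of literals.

p1 -> (p4 -> (((p2 | p1) -> p2) -> p5))
⇔ ~p1 | (p4 -> (((p2 | p1) -> p2) -> p5))   (eliminate ->)
⇔ ~p1 | ~p4 | (((p2 | p1) -> p2) -> p5)   (eliminate ->)
⇔ ~p1 | ~p4 | ~((p2 | p1) -> p2) | p5   (eliminate ->)
⇔ ~p1 | ~p4 | ~(~(p2 | p1) | p2) | p5   (eliminate ->)
⇔ ~p1 | ~p4 | (~~(p2 | p1) & ~p2) | p5   (De Morgan)
⇔ ~p1 | ~p4 | ((p2 | p1) & ~p2) | p5   (double negation)
⇔ (~p1 | ~p4 | p2 | p1 | p5) & (~p1 | ~p4 | ~p2 | p5)   (distribute | over &)
⇔ ~p1 | ~p4 | ~p2 | p5   (simplify)

~p1 | ~p4 | ~p2 | p5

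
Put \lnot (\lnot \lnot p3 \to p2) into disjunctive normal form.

\lnot (\lnot \lnot p3 \to p2)
≡ \lnot (\lnot \lnot \lnot p3 \lor p2)   [eliminate \to]
≡ \lnot \lnot \lnot \lnot p3 \land \lnot p2   [De Morgan]
≡ \lnot \lnot p3 \land \lnot p2   [double negation]
≡ p3 \land \lnot p2   [double negation]

p3 \land \lnot p2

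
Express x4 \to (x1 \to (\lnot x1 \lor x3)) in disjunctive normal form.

\lnot x4 \lor \lnot x1 \lor x3

x4 \to (x1 \to (\lnot x1 \lor x3))
≡ \lnot x4 \lor (x1 \to (\lnot x1 \lor x3))   [eliminate \to]
≡ \lnot x4 \lor \lnot x1 \lor \lnot x1 \lor x3   [eliminate \to]
≡ \lnot x4 \lor \lnot x1 \lor x3   [simplify]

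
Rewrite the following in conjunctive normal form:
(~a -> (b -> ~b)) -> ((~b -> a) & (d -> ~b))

(~a -> (b -> ~b)) -> ((~b -> a) & (d -> ~b))
= ~(~a -> (b -> ~b)) | ((~b -> a) & (d -> ~b))   [eliminate ->]
= ~(~~a | (b -> ~b)) | ((~b -> a) & (d -> ~b))   [eliminate ->]
= ~(~~a | ~b | ~b) | ((~b -> a) & (d -> ~b))   [eliminate ->]
= ~(~~a | ~b | ~b) | ((~~b | a) & (d -> ~b))   [eliminate ->]
= ~(~~a | ~b | ~b) | ((~~b | a) & (~d | ~b))   [eliminate ->]
= (~~~a & ~~b & ~~b) | ((~~b | a) & (~d | ~b))   [De Morgan]
= (~a & ~~b & ~~b) | ((~~b | a) & (~d | ~b))   [double negation]
= (~a & b & ~~b) | ((~~b | a) & (~d | ~b))   [double negation]
= (~a & b & b) | ((~~b | a) & (~d | ~b))   [double negation]
= (~a & b & b) | ((b | a) & (~d | ~b))   [double negation]
= (~a | b | a) & (~a | ~d | ~b) & (b | b | a) & (b | ~d | ~b) & (b | b | a) & (b | ~d | ~b)   [distribute | over &]
= (~a | ~d | ~b) & (b | a)   [simplify]

(~a | ~d | ~b) & (b | a)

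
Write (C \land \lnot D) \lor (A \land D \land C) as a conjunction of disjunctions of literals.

C \land (\lnot D \lor A)

(C \land \lnot D) \lor (A \land D \land C)
≡ (C \lor A) \land (C \lor D) \land (C \lor C) \land (\lnot D \lor A) \land (\lnot D \lor D) \land (\lnot D \lor C)
≡ C \land (\lnot D \lor A)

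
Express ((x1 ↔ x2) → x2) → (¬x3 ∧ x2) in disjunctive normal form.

((x1 ↔ x2) → x2) → (¬x3 ∧ x2)
≡ ¬((x1 ↔ x2) → x2) ∨ (¬x3 ∧ x2)
≡ ¬(¬(x1 ↔ x2) ∨ x2) ∨ (¬x3 ∧ x2)
≡ ¬(¬((x1 → x2) ∧ (x2 → x1)) ∨ x2) ∨ (¬x3 ∧ x2)
≡ ¬(¬((¬x1 ∨ x2) ∧ (x2 → x1)) ∨ x2) ∨ (¬x3 ∧ x2)
≡ ¬(¬((¬x1 ∨ x2) ∧ (¬x2 ∨ x1)) ∨ x2) ∨ (¬x3 ∧ x2)
≡ (¬¬((¬x1 ∨ x2) ∧ (¬x2 ∨ x1)) ∧ ¬x2) ∨ (¬x3 ∧ x2)
≡ ((¬x1 ∨ x2) ∧ (¬x2 ∨ x1) ∧ ¬x2) ∨ (¬x3 ∧ x2)
≡ (¬x1 ∧ ¬x2 ∧ ¬x2) ∨ (¬x1 ∧ x1 ∧ ¬x2) ∨ (x2 ∧ ¬x2 ∧ ¬x2) ∨ (x2 ∧ x1 ∧ ¬x2) ∨ (¬x3 ∧ x2)
≡ (¬x1 ∧ ¬x2) ∨ (¬x3 ∧ x2)

(¬x1 ∧ ¬x2) ∨ (¬x3 ∧ x2)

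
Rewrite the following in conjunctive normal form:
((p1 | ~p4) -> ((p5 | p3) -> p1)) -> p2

(p1 | ~p4 | p2) & (p5 | p3 | p2) & (~p1 | p2)

((p1 | ~p4) -> ((p5 | p3) -> p1)) -> p2
≡ ~((p1 | ~p4) -> ((p5 | p3) -> p1)) | p2
≡ ~(~(p1 | ~p4) | ((p5 | p3) -> p1)) | p2
≡ ~(~(p1 | ~p4) | ~(p5 | p3) | p1) | p2
≡ (~~(p1 | ~p4) & ~~(p5 | p3) & ~p1) | p2
≡ ((p1 | ~p4) & ~~(p5 | p3) & ~p1) | p2
≡ ((p1 | ~p4) & (p5 | p3) & ~p1) | p2
≡ (p1 | ~p4 | p2) & (p5 | p3 | p2) & (~p1 | p2)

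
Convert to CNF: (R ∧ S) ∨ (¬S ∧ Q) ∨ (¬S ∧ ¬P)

(R ∨ ¬S) ∧ (R ∨ Q ∨ ¬P) ∧ (S ∨ Q ∨ ¬P)

(R ∧ S) ∨ (¬S ∧ Q) ∨ (¬S ∧ ¬P)
⇔ (R ∨ ¬S ∨ ¬S) ∧ (R ∨ ¬S ∨ ¬P) ∧ (R ∨ Q ∨ ¬S) ∧ (R ∨ Q ∨ ¬P) ∧ (S ∨ ¬S ∨ ¬S) ∧ (S ∨ ¬S ∨ ¬P) ∧ (S ∨ Q ∨ ¬S) ∧ (S ∨ Q ∨ ¬P)
⇔ (R ∨ ¬S) ∧ (R ∨ Q ∨ ¬P) ∧ (S ∨ Q ∨ ¬P)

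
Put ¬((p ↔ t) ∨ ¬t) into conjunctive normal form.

(¬t ∨ ¬p) ∧ t

¬((p ↔ t) ∨ ¬t)
⇔ ¬(((p → t) ∧ (t → p)) ∨ ¬t)   — eliminate ↔
⇔ ¬(((¬p ∨ t) ∧ (t → p)) ∨ ¬t)   — eliminate →
⇔ ¬(((¬p ∨ t) ∧ (¬t ∨ p)) ∨ ¬t)   — eliminate →
⇔ ¬((¬p ∨ t) ∧ (¬t ∨ p)) ∧ ¬¬t   — De Morgan
⇔ (¬(¬p ∨ t) ∨ ¬(¬t ∨ p)) ∧ ¬¬t   — De Morgan
⇔ ((¬¬p ∧ ¬t) ∨ ¬(¬t ∨ p)) ∧ ¬¬t   — De Morgan
⇔ ((p ∧ ¬t) ∨ ¬(¬t ∨ p)) ∧ ¬¬t   — double negation
⇔ ((p ∧ ¬t) ∨ (¬¬t ∧ ¬p)) ∧ ¬¬t   — De Morgan
⇔ ((p ∧ ¬t) ∨ (t ∧ ¬p)) ∧ ¬¬t   — double negation
⇔ ((p ∧ ¬t) ∨ (t ∧ ¬p)) ∧ t   — double negation
⇔ (p ∨ t) ∧ (p ∨ ¬p) ∧ (¬t ∨ t) ∧ (¬t ∨ ¬p) ∧ t   — distribute ∨ over ∧
⇔ (¬t ∨ ¬p) ∧ t   — simplify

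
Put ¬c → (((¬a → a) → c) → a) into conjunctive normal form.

¬c → (((¬a → a) → c) → a)
= ¬¬c ∨ (((¬a → a) → c) → a)   — eliminate →
= ¬¬c ∨ ¬((¬a → a) → c) ∨ a   — eliminate →
= ¬¬c ∨ ¬(¬(¬a → a) ∨ c) ∨ a   — eliminate →
= ¬¬c ∨ ¬(¬(¬¬a ∨ a) ∨ c) ∨ a   — eliminate →
= c ∨ ¬(¬(¬¬a ∨ a) ∨ c) ∨ a   — double negation
= c ∨ ¬¬(¬¬a ∨ a) ∧ ¬c ∨ a   — De Morgan
= c ∨ (¬¬a ∨ a) ∧ ¬c ∨ a   — double negation
= c ∨ (a ∨ a) ∧ ¬c ∨ a   — double negation
= (c ∨ a ∨ a ∨ a) ∧ (c ∨ ¬c ∨ a)   — distribute ∨ over ∧
= c ∨ a   — simplify

c ∨ a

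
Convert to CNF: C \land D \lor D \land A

C \land D \lor D \land A
≡ (C \lor D) \land (C \lor A) \land (D \lor D) \land (D \lor A)   [distribute \lor over \land]
≡ (C \lor A) \land D   [simplify]

(C \lor A) \land D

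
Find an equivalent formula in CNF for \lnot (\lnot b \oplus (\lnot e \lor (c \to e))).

(e \lor \lnot b) \land (c \lor \lnot b) \land (\lnot e \lor \lnot b)

\lnot (\lnot b \oplus (\lnot e \lor (c \to e)))
≡ \lnot ((\lnot b \lor \lnot e \lor (c \to e)) \land \lnot (\lnot b \land (\lnot e \lor (c \to e))))
≡ \lnot ((\lnot b \lor \lnot e \lor \lnot c \lor e) \land \lnot (\lnot b \land (\lnot e \lor (c \to e))))
≡ \lnot ((\lnot b \lor \lnot e \lor \lnot c \lor e) \land \lnot (\lnot b \land (\lnot e \lor \lnot c \lor e)))
≡ \lnot (\lnot b \lor \lnot e \lor \lnot c \lor e) \lor \lnot \lnot (\lnot b \land (\lnot e \lor \lnot c \lor e))
≡ (\lnot \lnot b \land \lnot \lnot e \land \lnot \lnot c \land \lnot e) \lor \lnot \lnot (\lnot b \land (\lnot e \lor \lnot c \lor e))
≡ (b \land \lnot \lnot e \land \lnot \lnot c \land \lnot e) \lor \lnot \lnot (\lnot b \land (\lnot e \lor \lnot c \lor e))
≡ (b \land e \land \lnot \lnot c \land \lnot e) \lor \lnot \lnot (\lnot b \land (\lnot e \lor \lnot c \lor e))
≡ (b \land e \land c \land \lnot e) \lor \lnot \lnot (\lnot b \land (\lnot e \lor \lnot c \lor e))
≡ (b \land e \land c \land \lnot e) \lor (\lnot b \land (\lnot e \lor \lnot c \lor e))
≡ (b \lor \lnot b) \land (b \lor \lnot e \lor \lnot c \lor e) \land (e \lor \lnot b) \land (e \lor \lnot e \lor \lnot c \lor e) \land (c \lor \lnot b) \land (c \lor \lnot e \lor \lnot c \lor e) \land (\lnot e \lor \lnot b) \land (\lnot e \lor \lnot e \lor \lnot c \lor e)
≡ (e \lor \lnot b) \land (c \lor \lnot b) \land (\lnot e \lor \lnot b)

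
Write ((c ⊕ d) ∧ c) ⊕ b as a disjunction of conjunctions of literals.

((c ⊕ d) ∧ c) ⊕ b
= ((c ⊕ d) ∧ c ∧ ¬b) ∨ (¬((c ⊕ d) ∧ c) ∧ b)   [expand ⊕]
= (((c ∧ ¬d) ∨ (¬c ∧ d)) ∧ c ∧ ¬b) ∨ (¬((c ⊕ d) ∧ c) ∧ b)   [expand ⊕]
= (((c ∧ ¬d) ∨ (¬c ∧ d)) ∧ c ∧ ¬b) ∨ (¬(((c ∧ ¬d) ∨ (¬c ∧ d)) ∧ c) ∧ b)   [expand ⊕]
= (((c ∧ ¬d) ∨ (¬c ∧ d)) ∧ c ∧ ¬b) ∨ ((¬((c ∧ ¬d) ∨ (¬c ∧ d)) ∨ ¬c) ∧ b)   [De Morgan]
= (((c ∧ ¬d) ∨ (¬c ∧ d)) ∧ c ∧ ¬b) ∨ (((¬(c ∧ ¬d) ∧ ¬(¬c ∧ d)) ∨ ¬c) ∧ b)   [De Morgan]
= (((c ∧ ¬d) ∨ (¬c ∧ d)) ∧ c ∧ ¬b) ∨ ((((¬c ∨ ¬¬d) ∧ ¬(¬c ∧ d)) ∨ ¬c) ∧ b)   [De Morgan]
= (((c ∧ ¬d) ∨ (¬c ∧ d)) ∧ c ∧ ¬b) ∨ ((((¬c ∨ d) ∧ ¬(¬c ∧ d)) ∨ ¬c) ∧ b)   [double negation]
= (((c ∧ ¬d) ∨ (¬c ∧ d)) ∧ c ∧ ¬b) ∨ ((((¬c ∨ d) ∧ (¬¬c ∨ ¬d)) ∨ ¬c) ∧ b)   [De Morgan]
= (((c ∧ ¬d) ∨ (¬c ∧ d)) ∧ c ∧ ¬b) ∨ ((((¬c ∨ d) ∧ (c ∨ ¬d)) ∨ ¬c) ∧ b)   [double negation]
= (c ∧ ¬d ∧ c ∧ ¬b) ∨ (¬c ∧ d ∧ c ∧ ¬b) ∨ (¬c ∧ c ∧ b) ∨ (¬c ∧ ¬d ∧ b) ∨ (d ∧ c ∧ b) ∨ (d ∧ ¬d ∧ b) ∨ (¬c ∧ b)   [distribute ∧ over ∨]
= (c ∧ ¬d ∧ ¬b) ∨ (d ∧ c ∧ b) ∨ (¬c ∧ b)   [simplify]

(c ∧ ¬d ∧ ¬b) ∨ (d ∧ c ∧ b) ∨ (¬c ∧ b)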